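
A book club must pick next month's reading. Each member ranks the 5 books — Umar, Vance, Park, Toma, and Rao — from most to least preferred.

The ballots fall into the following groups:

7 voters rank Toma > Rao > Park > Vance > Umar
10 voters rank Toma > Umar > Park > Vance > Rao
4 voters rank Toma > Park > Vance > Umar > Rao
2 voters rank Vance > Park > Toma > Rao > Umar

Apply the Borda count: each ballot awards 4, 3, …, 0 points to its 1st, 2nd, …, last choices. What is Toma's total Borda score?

Borda scores:
  Umar: 7·0 + 10·3 + 4·1 + 2·0 = 34
  Vance: 7·1 + 10·1 + 4·2 + 2·4 = 33
  Park: 7·2 + 10·2 + 4·3 + 2·3 = 52
  Toma: 7·4 + 10·4 + 4·4 + 2·2 = 88
  Rao: 7·3 + 10·0 + 4·0 + 2·1 = 23

88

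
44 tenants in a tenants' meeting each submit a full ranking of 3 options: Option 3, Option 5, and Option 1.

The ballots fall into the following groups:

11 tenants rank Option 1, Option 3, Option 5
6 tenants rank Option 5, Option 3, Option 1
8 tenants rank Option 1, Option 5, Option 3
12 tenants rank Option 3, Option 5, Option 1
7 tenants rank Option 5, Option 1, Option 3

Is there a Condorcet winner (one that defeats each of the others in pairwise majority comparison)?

No

Head-to-head results (44 voters total):
Option 3 vs Option 5: Option 3 wins 23–21.
Option 3 vs Option 1: Option 1 wins 26–18.
Option 5 vs Option 1: Option 5 wins 25–19.
No candidate beats all others: Option 3 beats Option 5 beats Option 1 beats Option 3, a majority cycle.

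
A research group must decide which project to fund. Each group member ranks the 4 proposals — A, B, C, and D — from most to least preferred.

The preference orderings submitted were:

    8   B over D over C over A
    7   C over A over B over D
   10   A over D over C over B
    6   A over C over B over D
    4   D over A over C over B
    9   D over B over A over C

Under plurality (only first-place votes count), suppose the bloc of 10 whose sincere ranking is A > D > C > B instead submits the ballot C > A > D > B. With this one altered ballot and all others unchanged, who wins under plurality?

C

First-place totals with the altered ballot: A 6, B 8, C 17, D 13.
The switch changes the winner from A to C.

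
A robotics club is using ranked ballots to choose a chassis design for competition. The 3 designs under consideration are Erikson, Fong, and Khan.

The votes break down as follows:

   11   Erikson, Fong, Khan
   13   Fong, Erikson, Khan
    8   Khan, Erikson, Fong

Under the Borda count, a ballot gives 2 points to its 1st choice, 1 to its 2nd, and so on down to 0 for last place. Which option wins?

Erikson

Borda scores:
  Erikson: 11·2 + 13·1 + 8·1 = 43
  Fong: 11·1 + 13·2 + 8·0 = 37
  Khan: 11·0 + 13·0 + 8·2 = 16
Erikson has the highest total.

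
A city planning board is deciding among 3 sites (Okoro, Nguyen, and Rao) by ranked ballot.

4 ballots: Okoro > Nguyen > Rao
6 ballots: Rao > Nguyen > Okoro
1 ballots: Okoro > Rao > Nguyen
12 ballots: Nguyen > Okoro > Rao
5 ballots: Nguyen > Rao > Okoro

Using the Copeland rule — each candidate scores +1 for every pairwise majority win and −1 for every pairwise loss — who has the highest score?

Pairwise results:
  Okoro vs Nguyen: Nguyen wins 23–5.
  Okoro vs Rao: Okoro wins 17–11.
  Nguyen vs Rao: Nguyen wins 21–7.
Copeland scores (wins − losses):
  Okoro: 1 − 1 = 0
  Nguyen: 2 − 0 = 2
  Rao: 0 − 2 = -2
Nguyen has the best Copeland score.

Nguyen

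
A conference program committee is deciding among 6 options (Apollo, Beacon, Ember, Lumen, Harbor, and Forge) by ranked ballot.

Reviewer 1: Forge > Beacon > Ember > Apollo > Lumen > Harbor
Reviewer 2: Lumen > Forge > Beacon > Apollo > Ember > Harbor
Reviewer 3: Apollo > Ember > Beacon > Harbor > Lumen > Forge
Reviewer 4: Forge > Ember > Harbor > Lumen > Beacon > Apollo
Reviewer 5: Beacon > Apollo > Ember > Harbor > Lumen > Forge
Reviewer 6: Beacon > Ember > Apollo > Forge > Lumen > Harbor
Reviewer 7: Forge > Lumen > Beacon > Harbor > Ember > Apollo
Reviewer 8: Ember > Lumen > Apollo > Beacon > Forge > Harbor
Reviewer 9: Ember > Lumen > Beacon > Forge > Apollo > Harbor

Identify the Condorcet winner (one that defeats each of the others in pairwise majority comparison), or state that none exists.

Head-to-head results (9 voters total):
Apollo vs Beacon: Beacon wins 7–2.
Apollo vs Ember: Ember wins 6–3.
Apollo vs Lumen: Lumen wins 5–4.
Apollo vs Harbor: Apollo wins 7–2.
Apollo vs Forge: Forge wins 5–4.
Beacon vs Ember: Beacon wins 5–4.
Beacon vs Lumen: Lumen wins 5–4.
Beacon vs Harbor: Beacon wins 8–1.
Beacon vs Forge: Beacon wins 5–4.
Ember vs Lumen: Ember wins 7–2.
Ember vs Harbor: Ember wins 8–1.
Ember vs Forge: Ember wins 5–4.
Lumen vs Harbor: Lumen wins 6–3.
Lumen vs Forge: Lumen wins 5–4.
Harbor vs Forge: Forge wins 7–2.
No candidate beats all others: Beacon beats Ember beats Lumen beats Beacon, a majority cycle.

None — there is no Condorcet winner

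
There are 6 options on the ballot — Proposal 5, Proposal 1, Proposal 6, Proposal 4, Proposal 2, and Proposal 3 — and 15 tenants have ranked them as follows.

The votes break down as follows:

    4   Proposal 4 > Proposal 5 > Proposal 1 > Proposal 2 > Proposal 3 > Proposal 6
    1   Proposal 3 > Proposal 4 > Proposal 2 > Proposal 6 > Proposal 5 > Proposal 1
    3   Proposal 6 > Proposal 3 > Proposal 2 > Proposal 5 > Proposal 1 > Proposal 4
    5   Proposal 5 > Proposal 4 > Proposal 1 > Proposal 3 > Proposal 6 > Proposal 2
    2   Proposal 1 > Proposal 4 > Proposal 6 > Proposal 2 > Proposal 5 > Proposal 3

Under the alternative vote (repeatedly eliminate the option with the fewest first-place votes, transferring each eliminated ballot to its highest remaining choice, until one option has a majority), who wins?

Proposal 5

Round 1: Proposal 5 5, Proposal 4 4, Proposal 6 3, Proposal 1 2, Proposal 3 1, Proposal 2 0. Proposal 2 has the fewest and is eliminated.
Round 2: Proposal 5 5, Proposal 4 4, Proposal 6 3, Proposal 1 2, Proposal 3 1. Proposal 3 has the fewest and is eliminated.
Round 3: Proposal 5 5, Proposal 4 5, Proposal 6 3, Proposal 1 2. Proposal 1 has the fewest and is eliminated.
Round 4: Proposal 4 7, Proposal 5 5, Proposal 6 3. Proposal 6 has the fewest and is eliminated.
Round 5: Proposal 5 8, Proposal 4 7. Proposal 5 has a majority.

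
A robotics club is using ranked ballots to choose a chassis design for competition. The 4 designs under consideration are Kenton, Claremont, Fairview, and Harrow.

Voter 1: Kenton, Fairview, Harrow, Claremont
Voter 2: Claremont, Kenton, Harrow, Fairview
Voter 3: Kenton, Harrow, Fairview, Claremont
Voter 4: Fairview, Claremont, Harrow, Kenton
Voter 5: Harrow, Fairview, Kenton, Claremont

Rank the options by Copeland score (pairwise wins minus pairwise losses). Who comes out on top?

Kenton

Pairwise results:
  Kenton vs Claremont: Kenton wins 3–2.
  Kenton vs Fairview: Kenton wins 3–2.
  Kenton vs Harrow: Kenton wins 3–2.
  Claremont vs Fairview: Fairview wins 4–1.
  Claremont vs Harrow: Harrow wins 3–2.
  Fairview vs Harrow: Harrow wins 3–2.
Copeland scores (wins − losses):
  Kenton: 3 − 0 = 3
  Claremont: 0 − 3 = -3
  Fairview: 1 − 2 = -1
  Harrow: 2 − 1 = 1
Kenton has the best Copeland score.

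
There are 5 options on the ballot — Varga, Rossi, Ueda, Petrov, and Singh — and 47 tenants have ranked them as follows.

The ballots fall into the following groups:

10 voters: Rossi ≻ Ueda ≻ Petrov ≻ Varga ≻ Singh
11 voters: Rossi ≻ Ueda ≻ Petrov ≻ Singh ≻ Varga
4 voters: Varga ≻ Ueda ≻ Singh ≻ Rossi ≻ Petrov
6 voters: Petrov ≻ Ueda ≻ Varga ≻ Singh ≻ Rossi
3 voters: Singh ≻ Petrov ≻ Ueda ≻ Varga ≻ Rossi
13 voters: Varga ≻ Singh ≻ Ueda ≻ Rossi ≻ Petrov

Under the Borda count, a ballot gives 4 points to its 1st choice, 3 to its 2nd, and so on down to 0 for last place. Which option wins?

Ueda

Borda scores:
  Varga: 10·1 + 11·0 + 4·4 + 6·2 + 3·1 + 13·4 = 93
  Rossi: 10·4 + 11·4 + 4·1 + 6·0 + 3·0 + 13·1 = 101
  Ueda: 10·3 + 11·3 + 4·3 + 6·3 + 3·2 + 13·2 = 125
  Petrov: 10·2 + 11·2 + 4·0 + 6·4 + 3·3 + 13·0 = 75
  Singh: 10·0 + 11·1 + 4·2 + 6·1 + 3·4 + 13·3 = 76
Ueda has the highest total.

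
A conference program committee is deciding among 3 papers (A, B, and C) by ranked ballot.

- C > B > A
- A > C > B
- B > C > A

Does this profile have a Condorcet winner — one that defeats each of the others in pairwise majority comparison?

Yes

Head-to-head results (3 voters total):
A vs B: B wins 2–1.
A vs C: C wins 2–1.
B vs C: C wins 2–1.
C beats each rival — A (2–1), B (2–1) — so C is the Condorcet winner.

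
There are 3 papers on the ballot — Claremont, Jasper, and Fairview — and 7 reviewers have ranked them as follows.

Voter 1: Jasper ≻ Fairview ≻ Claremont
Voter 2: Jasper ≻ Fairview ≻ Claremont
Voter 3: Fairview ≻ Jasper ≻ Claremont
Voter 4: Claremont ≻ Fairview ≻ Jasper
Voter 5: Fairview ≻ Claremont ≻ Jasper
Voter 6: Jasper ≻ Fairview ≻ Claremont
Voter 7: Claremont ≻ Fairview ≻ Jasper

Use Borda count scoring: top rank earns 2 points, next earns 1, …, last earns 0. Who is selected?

Borda scores:
  Claremont: 0 + 0 + 0 + 2 + 1 + 0 + 2 = 5
  Jasper: 2 + 2 + 1 + 0 + 0 + 2 + 0 = 7
  Fairview: 1 + 1 + 2 + 1 + 2 + 1 + 1 = 9
Fairview has the highest total.

Fairview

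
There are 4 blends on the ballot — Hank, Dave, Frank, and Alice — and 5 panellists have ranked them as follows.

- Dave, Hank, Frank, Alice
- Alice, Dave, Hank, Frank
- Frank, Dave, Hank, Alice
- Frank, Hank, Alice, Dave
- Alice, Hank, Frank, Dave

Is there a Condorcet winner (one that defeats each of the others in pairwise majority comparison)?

Head-to-head results (5 voters total):
Hank vs Dave: Dave wins 3–2.
Hank vs Frank: Hank wins 3–2.
Hank vs Alice: Hank wins 3–2.
Dave vs Frank: Frank wins 3–2.
Dave vs Alice: Alice wins 3–2.
Frank vs Alice: Frank wins 3–2.
No candidate beats all others: Hank beats Frank beats Dave beats Hank, a majority cycle.

No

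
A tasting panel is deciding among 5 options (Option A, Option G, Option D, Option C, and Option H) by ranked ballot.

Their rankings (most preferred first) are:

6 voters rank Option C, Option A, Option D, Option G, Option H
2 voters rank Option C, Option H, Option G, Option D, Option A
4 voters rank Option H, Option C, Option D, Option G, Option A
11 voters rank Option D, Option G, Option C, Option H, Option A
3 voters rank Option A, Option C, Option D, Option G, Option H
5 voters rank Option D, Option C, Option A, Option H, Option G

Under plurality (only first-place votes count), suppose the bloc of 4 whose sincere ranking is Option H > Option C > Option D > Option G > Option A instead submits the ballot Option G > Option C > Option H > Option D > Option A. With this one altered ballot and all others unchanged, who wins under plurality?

Option D

First-place totals with the altered ballot: Option A 3, Option G 4, Option D 16, Option C 8, Option H 0.
The winner is unchanged: still Option D.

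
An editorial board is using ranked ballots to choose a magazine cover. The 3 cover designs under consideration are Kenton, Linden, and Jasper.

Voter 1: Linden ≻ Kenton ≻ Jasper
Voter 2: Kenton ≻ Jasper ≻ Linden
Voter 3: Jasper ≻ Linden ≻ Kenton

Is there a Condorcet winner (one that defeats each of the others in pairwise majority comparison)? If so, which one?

Head-to-head results (3 voters total):
Kenton vs Linden: Linden wins 2–1.
Kenton vs Jasper: Kenton wins 2–1.
Linden vs Jasper: Jasper wins 2–1.
No candidate beats all others: Kenton beats Jasper beats Linden beats Kenton, a majority cycle.

None — there is no Condorcet winner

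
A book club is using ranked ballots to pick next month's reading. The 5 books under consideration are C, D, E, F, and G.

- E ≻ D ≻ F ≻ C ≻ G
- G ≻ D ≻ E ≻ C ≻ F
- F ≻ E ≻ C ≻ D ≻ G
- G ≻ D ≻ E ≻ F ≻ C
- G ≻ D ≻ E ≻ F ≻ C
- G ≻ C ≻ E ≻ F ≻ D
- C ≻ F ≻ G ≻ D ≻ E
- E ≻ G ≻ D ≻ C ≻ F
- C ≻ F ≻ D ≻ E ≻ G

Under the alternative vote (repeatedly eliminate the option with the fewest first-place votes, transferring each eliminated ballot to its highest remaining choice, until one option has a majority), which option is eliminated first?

Round 1: G 4, C 2, E 2, F 1, D 0. D has the fewest and is eliminated.
Round 2: G 4, C 2, E 2, F 1. F has the fewest and is eliminated.
Round 3: G 4, E 3, C 2. C has the fewest and is eliminated.
Round 4: G 5, E 4. G has a majority.

D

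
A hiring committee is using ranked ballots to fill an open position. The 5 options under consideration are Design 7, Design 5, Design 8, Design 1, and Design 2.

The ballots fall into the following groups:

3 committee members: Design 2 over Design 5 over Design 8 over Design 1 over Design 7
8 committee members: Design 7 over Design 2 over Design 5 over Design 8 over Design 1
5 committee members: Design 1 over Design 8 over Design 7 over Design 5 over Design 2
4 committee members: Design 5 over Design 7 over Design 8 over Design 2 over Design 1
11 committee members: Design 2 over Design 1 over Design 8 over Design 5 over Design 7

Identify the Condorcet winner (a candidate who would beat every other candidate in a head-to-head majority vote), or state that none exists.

Head-to-head results (31 voters total):
Design 7 vs Design 5: Design 5 wins 18–13.
Design 7 vs Design 8: Design 8 wins 19–12.
Design 7 vs Design 1: Design 1 wins 19–12.
Design 7 vs Design 2: Design 7 wins 17–14.
Design 5 vs Design 8: Design 8 wins 16–15.
Design 5 vs Design 1: Design 1 wins 16–15.
Design 5 vs Design 2: Design 2 wins 22–9.
Design 8 vs Design 1: Design 1 wins 16–15.
Design 8 vs Design 2: Design 2 wins 22–9.
Design 1 vs Design 2: Design 2 wins 26–5.
No candidate beats all others: Design 7 beats Design 2 beats Design 5 beats Design 7, a majority cycle.

There is no Condorcet winner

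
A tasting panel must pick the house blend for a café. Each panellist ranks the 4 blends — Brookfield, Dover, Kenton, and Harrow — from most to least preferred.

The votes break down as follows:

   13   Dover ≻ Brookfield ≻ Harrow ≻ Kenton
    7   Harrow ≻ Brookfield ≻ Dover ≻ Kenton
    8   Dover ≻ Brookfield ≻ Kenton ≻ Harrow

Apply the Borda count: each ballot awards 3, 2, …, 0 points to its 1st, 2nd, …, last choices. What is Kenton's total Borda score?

Borda scores:
  Brookfield: 13·2 + 7·2 + 8·2 = 56
  Dover: 13·3 + 7·1 + 8·3 = 70
  Kenton: 13·0 + 7·0 + 8·1 = 8
  Harrow: 13·1 + 7·3 + 8·0 = 34

8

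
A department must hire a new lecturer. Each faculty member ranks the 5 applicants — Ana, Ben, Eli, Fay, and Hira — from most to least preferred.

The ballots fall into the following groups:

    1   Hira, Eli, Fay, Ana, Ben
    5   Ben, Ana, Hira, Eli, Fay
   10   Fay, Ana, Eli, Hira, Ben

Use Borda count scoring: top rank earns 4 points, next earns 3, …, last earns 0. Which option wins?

Ana

Borda scores:
  Ana: 1 + 5·3 + 10·3 = 46
  Ben: 0 + 5·4 + 10·0 = 20
  Eli: 3 + 5·1 + 10·2 = 28
  Fay: 2 + 5·0 + 10·4 = 42
  Hira: 4 + 5·2 + 10·1 = 24
Ana has the highest total.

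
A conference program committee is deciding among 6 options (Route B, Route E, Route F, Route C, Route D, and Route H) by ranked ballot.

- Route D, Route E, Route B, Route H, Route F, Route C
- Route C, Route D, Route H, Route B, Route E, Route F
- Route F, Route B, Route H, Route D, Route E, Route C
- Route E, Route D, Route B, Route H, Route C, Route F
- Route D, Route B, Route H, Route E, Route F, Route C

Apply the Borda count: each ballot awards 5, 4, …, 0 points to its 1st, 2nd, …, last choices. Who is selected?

Route D

Borda scores:
  Route B: 3 + 2 + 4 + 3 + 4 = 16
  Route E: 4 + 1 + 1 + 5 + 2 = 13
  Route F: 1 + 0 + 5 + 0 + 1 = 7
  Route C: 0 + 5 + 0 + 1 + 0 = 6
  Route D: 5 + 4 + 2 + 4 + 5 = 20
  Route H: 2 + 3 + 3 + 2 + 3 = 13
Route D has the highest total.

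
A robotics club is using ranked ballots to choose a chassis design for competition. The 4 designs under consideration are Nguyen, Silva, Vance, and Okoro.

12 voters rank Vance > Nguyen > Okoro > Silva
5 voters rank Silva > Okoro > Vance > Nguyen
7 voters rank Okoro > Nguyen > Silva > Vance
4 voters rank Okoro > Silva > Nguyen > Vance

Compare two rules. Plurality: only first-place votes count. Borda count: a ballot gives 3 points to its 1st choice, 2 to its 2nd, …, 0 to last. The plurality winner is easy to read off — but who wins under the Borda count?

Plurality first-place counts: Nguyen 0, Silva 5, Vance 12, Okoro 11 → Vance.
Borda totals: Nguyen 42, Silva 30, Vance 41, Okoro 55 → Okoro.

Okoro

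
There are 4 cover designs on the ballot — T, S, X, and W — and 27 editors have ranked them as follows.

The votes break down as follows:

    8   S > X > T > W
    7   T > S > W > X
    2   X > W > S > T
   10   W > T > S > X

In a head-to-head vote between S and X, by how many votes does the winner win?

Ballots ranking S above X: 8+7+10 = 25.
Ballots ranking X above S: 2.
S wins 25–2, a margin of 23.

23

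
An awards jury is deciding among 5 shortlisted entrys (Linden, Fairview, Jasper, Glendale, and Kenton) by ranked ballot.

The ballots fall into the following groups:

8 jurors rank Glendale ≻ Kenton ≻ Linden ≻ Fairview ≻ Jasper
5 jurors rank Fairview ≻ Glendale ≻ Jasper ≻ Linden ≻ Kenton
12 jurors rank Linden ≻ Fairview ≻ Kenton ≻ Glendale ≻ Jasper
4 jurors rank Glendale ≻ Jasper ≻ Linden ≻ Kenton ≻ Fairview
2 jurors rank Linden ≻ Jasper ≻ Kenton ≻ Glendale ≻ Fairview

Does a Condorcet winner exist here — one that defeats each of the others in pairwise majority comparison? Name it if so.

There is no Condorcet winner

Head-to-head results (31 voters total):
Linden vs Fairview: Linden wins 26–5.
Linden vs Jasper: Linden wins 22–9.
Linden vs Glendale: Glendale wins 17–14.
Linden vs Kenton: Linden wins 23–8.
Fairview vs Jasper: Fairview wins 25–6.
Fairview vs Glendale: Fairview wins 17–14.
Fairview vs Kenton: Fairview wins 17–14.
Jasper vs Glendale: Glendale wins 29–2.
Jasper vs Kenton: Kenton wins 20–11.
Glendale vs Kenton: Glendale wins 17–14.
No candidate beats all others: Linden beats Fairview beats Glendale beats Linden, a majority cycle.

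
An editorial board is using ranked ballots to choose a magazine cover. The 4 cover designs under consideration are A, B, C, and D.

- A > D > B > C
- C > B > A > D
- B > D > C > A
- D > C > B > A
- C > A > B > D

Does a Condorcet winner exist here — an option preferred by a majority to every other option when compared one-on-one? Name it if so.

No Condorcet winner

Head-to-head results (5 voters total):
A vs B: B wins 3–2.
A vs C: C wins 4–1.
A vs D: A wins 3–2.
B vs C: C wins 3–2.
B vs D: B wins 3–2.
C vs D: D wins 3–2.
No candidate beats all others: A beats D beats C beats A, a majority cycle.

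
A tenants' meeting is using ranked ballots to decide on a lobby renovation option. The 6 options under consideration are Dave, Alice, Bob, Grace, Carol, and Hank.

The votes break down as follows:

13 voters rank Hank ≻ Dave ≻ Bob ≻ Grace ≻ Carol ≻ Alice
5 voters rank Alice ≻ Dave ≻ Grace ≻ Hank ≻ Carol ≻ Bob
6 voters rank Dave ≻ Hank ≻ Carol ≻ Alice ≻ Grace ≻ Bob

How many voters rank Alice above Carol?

Ballots ranking Alice above Carol: 5.
Ballots ranking Carol above Alice: 13+6 = 19.
So 5 of 24 voters prefer Alice to Carol.

5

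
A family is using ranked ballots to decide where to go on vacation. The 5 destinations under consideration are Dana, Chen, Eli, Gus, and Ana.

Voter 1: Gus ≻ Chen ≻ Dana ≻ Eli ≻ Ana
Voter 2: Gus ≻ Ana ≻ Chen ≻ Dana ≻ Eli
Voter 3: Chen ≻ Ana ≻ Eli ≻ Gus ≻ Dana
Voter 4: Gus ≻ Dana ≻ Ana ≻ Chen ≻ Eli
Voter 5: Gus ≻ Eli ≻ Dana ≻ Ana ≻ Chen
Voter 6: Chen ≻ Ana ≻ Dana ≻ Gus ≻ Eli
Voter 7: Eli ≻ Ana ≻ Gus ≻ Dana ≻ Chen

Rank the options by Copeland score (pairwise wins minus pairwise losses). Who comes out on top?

Pairwise results:
  Dana vs Chen: Chen wins 4–3.
  Dana vs Eli: Dana wins 4–3.
  Dana vs Gus: Gus wins 6–1.
  Dana vs Ana: Ana wins 4–3.
  Chen vs Eli: Chen wins 5–2.
  Chen vs Gus: Gus wins 5–2.
  Chen vs Ana: Ana wins 4–3.
  Eli vs Gus: Gus wins 5–2.
  Eli vs Ana: Ana wins 4–3.
  Gus vs Ana: Gus wins 4–3.
Copeland scores (wins − losses):
  Dana: 1 − 3 = -2
  Chen: 2 − 2 = 0
  Eli: 0 − 4 = -4
  Gus: 4 − 0 = 4
  Ana: 3 − 1 = 2
Gus has the best Copeland score.

Gus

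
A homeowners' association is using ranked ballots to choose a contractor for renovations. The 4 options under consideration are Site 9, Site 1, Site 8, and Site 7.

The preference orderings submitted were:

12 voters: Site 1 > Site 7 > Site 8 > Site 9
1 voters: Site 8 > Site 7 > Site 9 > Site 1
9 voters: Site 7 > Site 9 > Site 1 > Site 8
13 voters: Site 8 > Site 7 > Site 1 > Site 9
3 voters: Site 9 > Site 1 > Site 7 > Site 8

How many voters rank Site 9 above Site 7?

Ballots ranking Site 9 above Site 7: 3.
Ballots ranking Site 7 above Site 9: 12+1+9+13 = 35.
So 3 of 38 voters prefer Site 9 to Site 7.

3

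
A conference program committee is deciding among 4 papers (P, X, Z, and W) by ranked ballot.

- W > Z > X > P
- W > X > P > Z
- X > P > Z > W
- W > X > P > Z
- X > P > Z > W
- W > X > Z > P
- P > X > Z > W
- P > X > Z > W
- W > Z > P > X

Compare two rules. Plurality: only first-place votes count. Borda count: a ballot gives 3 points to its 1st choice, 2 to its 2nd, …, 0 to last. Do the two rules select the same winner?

Plurality first-place counts: P 2, X 2, Z 0, W 5 → W.
Borda totals: P 13, X 17, Z 9, W 15 → X.
The two rules disagree: plurality picks W, Borda picks X.

No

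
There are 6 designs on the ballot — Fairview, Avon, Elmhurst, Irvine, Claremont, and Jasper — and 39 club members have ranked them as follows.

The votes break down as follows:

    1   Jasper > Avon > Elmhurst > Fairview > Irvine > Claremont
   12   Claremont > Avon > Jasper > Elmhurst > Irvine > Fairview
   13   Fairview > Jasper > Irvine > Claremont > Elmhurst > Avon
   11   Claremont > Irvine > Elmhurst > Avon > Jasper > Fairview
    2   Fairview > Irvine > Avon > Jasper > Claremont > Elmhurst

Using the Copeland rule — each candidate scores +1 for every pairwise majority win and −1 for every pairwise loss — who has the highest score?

Claremont

Pairwise results:
  Fairview vs Avon: Avon wins 24–15.
  Fairview vs Elmhurst: Elmhurst wins 24–15.
  Fairview vs Irvine: Irvine wins 23–16.
  Fairview vs Claremont: Claremont wins 23–16.
  Fairview vs Jasper: Jasper wins 24–15.
  Avon vs Elmhurst: Elmhurst wins 24–15.
  Avon vs Irvine: Irvine wins 26–13.
  Avon vs Claremont: Claremont wins 36–3.
  Avon vs Jasper: Avon wins 25–14.
  Elmhurst vs Irvine: Irvine wins 26–13.
  Elmhurst vs Claremont: Claremont wins 38–1.
  Elmhurst vs Jasper: Jasper wins 28–11.
  Irvine vs Claremont: Claremont wins 23–16.
  Irvine vs Jasper: Jasper wins 26–13.
  Claremont vs Jasper: Claremont wins 23–16.
Copeland scores (wins − losses):
  Fairview: 0 − 5 = -5
  Avon: 2 − 3 = -1
  Elmhurst: 2 − 3 = -1
  Irvine: 3 − 2 = 1
  Claremont: 5 − 0 = 5
  Jasper: 3 − 2 = 1
Claremont has the best Copeland score.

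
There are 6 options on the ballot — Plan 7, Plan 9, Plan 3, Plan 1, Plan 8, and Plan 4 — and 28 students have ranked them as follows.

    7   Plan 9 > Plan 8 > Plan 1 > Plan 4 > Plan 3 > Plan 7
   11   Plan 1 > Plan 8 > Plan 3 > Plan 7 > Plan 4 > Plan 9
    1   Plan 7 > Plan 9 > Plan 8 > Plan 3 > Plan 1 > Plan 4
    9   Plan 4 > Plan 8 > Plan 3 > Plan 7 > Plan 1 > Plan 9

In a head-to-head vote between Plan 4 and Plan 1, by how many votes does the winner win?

Ballots ranking Plan 4 above Plan 1: 9.
Ballots ranking Plan 1 above Plan 4: 7+11+1 = 19.
Plan 1 wins 19–9, a margin of 10.

10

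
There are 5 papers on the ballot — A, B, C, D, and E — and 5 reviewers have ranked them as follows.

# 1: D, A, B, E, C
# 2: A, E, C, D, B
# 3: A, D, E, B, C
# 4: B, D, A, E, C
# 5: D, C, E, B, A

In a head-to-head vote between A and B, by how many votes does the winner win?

Ballots ranking A above B: 3.
Ballots ranking B above A: 2.
A wins 3–2, a margin of 1.

1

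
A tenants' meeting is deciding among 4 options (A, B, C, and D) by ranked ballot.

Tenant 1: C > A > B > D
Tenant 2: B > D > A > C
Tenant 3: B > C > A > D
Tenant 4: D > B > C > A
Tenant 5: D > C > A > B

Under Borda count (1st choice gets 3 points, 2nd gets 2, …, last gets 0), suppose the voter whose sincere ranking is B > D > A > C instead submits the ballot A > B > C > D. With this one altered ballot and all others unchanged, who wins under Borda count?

Borda totals with the altered ballot: A 7, B 8, C 9, D 6.
The switch changes the winner from B to C.

C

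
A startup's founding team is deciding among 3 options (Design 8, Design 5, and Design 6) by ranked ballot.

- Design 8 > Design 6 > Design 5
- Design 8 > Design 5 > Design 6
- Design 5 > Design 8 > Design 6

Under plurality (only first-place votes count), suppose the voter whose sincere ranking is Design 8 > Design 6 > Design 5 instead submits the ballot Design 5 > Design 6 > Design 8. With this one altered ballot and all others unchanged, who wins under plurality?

First-place totals with the altered ballot: Design 8 1, Design 5 2, Design 6 0.
The switch changes the winner from Design 8 to Design 5.

Design 5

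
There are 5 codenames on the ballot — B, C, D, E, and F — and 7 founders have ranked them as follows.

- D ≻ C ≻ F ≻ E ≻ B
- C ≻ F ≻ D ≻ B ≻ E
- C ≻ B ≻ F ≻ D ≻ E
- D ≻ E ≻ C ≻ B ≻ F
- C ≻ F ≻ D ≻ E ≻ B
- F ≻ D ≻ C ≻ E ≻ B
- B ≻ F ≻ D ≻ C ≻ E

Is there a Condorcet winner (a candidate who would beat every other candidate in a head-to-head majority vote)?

Head-to-head results (7 voters total):
B vs C: C wins 6–1.
B vs D: D wins 5–2.
B vs E: E wins 4–3.
B vs F: F wins 4–3.
C vs D: D wins 4–3.
C vs E: C wins 6–1.
C vs F: C wins 5–2.
D vs E: D wins 7–0.
D vs F: F wins 5–2.
E vs F: F wins 6–1.
No candidate beats all others: C beats F beats D beats C, a majority cycle.

No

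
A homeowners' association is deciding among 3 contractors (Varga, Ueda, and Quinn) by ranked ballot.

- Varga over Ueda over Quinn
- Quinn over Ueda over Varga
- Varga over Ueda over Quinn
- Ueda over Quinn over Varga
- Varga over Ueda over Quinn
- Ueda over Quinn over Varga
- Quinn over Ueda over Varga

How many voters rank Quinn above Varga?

4

Ballots ranking Quinn above Varga: 4.
Ballots ranking Varga above Quinn: 3.
So 4 of 7 voters prefer Quinn to Varga.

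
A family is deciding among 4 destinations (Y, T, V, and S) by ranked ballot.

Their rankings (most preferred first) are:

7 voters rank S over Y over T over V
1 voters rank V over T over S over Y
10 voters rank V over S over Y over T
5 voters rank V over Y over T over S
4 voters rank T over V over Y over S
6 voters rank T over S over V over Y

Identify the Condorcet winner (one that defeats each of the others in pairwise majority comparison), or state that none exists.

No Condorcet winner

Head-to-head results (33 voters total):
Y vs T: Y wins 22–11.
Y vs V: V wins 26–7.
Y vs S: S wins 24–9.
T vs V: T wins 17–16.
T vs S: S wins 17–16.
V vs S: V wins 20–13.
No candidate beats all others: Y beats T beats V beats Y, a majority cycle.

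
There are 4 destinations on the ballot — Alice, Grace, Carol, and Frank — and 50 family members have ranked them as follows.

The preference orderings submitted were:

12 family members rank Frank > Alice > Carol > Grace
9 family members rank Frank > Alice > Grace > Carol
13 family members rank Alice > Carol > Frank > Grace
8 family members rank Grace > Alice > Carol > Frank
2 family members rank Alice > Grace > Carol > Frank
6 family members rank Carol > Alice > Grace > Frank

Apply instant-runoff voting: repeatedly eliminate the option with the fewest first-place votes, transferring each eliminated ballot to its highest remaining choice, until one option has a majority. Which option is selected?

Round 1: Frank 21, Alice 15, Grace 8, Carol 6. Carol has the fewest and is eliminated.
Round 2: Alice 21, Frank 21, Grace 8. Grace has the fewest and is eliminated.
Round 3: Alice 29, Frank 21. Alice has a majority.

Alice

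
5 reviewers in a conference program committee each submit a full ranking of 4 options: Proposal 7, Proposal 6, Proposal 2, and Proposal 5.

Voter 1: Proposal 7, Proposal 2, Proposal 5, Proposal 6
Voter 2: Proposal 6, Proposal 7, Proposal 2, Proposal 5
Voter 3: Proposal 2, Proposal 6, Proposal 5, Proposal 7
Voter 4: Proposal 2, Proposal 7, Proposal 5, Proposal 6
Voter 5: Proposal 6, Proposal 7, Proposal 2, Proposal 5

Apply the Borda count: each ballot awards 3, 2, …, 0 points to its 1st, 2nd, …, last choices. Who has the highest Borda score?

Borda scores:
  Proposal 7: 3 + 2 + 0 + 2 + 2 = 9
  Proposal 6: 0 + 3 + 2 + 0 + 3 = 8
  Proposal 2: 2 + 1 + 3 + 3 + 1 = 10
  Proposal 5: 1 + 0 + 1 + 1 + 0 = 3
Proposal 2 has the highest total.

Proposal 2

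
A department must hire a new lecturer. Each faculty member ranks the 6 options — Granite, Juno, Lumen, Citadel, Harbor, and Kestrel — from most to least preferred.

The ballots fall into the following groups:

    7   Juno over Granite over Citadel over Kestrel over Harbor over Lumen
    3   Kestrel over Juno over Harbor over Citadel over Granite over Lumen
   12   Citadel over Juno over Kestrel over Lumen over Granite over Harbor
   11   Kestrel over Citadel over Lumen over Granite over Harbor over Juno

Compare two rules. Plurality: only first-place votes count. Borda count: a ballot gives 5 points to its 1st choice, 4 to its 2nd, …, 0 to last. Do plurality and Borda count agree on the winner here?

No

Plurality first-place counts: Granite 0, Juno 7, Lumen 0, Citadel 12, Harbor 0, Kestrel 14 → Kestrel.
Borda totals: Granite 65, Juno 95, Lumen 57, Citadel 131, Harbor 27, Kestrel 120 → Citadel.
The two rules disagree: plurality picks Kestrel, Borda picks Citadel.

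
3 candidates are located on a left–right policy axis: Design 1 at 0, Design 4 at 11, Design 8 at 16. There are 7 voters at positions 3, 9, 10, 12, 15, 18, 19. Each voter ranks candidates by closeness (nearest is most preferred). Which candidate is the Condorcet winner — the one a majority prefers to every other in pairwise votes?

Design 4

With single-peaked preferences on a line, the Condorcet winner is the candidate closest to the median voter.
The median voter (position 12) is closest to Design 4 at 11.
Check: Design 4 vs Design 8 — voters closer to Design 4: 4 of 7.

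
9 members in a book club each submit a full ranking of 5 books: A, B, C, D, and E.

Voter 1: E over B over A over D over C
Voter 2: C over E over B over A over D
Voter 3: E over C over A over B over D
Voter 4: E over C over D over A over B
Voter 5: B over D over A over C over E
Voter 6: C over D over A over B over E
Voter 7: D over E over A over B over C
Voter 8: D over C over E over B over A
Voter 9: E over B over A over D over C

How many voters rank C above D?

Ballots ranking C above D: 4.
Ballots ranking D above C: 5.
So 4 of 9 voters prefer C to D.

4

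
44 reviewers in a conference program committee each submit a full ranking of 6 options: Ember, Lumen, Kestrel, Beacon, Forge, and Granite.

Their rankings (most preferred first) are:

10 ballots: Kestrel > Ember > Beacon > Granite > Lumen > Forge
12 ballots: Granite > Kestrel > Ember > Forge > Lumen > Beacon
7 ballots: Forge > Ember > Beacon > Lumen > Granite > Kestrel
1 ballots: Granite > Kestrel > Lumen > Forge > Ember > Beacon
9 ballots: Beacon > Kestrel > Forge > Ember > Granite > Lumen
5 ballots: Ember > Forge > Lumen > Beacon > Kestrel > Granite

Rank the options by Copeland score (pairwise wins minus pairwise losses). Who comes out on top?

Kestrel

Pairwise results:
  Ember vs Lumen: Ember wins 43–1.
  Ember vs Kestrel: Kestrel wins 32–12.
  Ember vs Beacon: Ember wins 35–9.
  Ember vs Forge: Ember wins 27–17.
  Ember vs Granite: Ember wins 31–13.
  Lumen vs Kestrel: Kestrel wins 32–12.
  Lumen vs Beacon: Beacon wins 26–18.
  Lumen vs Forge: Forge wins 33–11.
  Lumen vs Granite: Granite wins 32–12.
  Kestrel vs Beacon: Kestrel wins 23–21.
  Kestrel vs Forge: Kestrel wins 32–12.
  Kestrel vs Granite: Kestrel wins 24–20.
  Beacon vs Forge: Forge wins 25–19.
  Beacon vs Granite: Beacon wins 31–13.
  Forge vs Granite: Granite wins 23–21.
Copeland scores (wins − losses):
  Ember: 4 − 1 = 3
  Lumen: 0 − 5 = -5
  Kestrel: 5 − 0 = 5
  Beacon: 2 − 3 = -1
  Forge: 2 − 3 = -1
  Granite: 2 − 3 = -1
Kestrel has the best Copeland score.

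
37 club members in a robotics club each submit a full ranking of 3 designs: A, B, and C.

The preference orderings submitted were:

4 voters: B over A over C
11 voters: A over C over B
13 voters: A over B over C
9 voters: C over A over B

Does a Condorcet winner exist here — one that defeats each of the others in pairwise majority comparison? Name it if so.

Head-to-head results (37 voters total):
A vs B: A wins 33–4.
A vs C: A wins 28–9.
B vs C: C wins 20–17.
A beats each rival — B (33–4), C (28–9) — so A is the Condorcet winner.

A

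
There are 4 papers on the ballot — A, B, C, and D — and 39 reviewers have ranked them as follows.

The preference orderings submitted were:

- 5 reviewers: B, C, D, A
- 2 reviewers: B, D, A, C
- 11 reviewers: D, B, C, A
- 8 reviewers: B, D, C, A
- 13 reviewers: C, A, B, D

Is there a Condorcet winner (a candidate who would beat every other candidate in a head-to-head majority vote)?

Yes

Head-to-head results (39 voters total):
A vs B: B wins 26–13.
A vs C: C wins 37–2.
A vs D: D wins 26–13.
B vs C: B wins 26–13.
B vs D: B wins 28–11.
C vs D: D wins 21–18.
B beats each rival — A (26–13), C (26–13), D (28–11) — so B is the Condorcet winner.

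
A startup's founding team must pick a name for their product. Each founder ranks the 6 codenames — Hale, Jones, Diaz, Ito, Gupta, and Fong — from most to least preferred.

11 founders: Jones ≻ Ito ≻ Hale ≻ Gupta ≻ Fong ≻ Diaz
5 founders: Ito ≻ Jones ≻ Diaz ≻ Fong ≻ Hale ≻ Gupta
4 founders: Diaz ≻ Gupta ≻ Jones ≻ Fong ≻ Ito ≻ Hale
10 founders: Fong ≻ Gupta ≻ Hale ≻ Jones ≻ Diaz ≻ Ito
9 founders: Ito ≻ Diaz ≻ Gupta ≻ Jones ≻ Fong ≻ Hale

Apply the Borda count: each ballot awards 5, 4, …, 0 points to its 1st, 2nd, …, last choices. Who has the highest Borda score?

Borda scores:
  Hale: 11·3 + 5·1 + 4·0 + 10·3 + 9·0 = 68
  Jones: 11·5 + 5·4 + 4·3 + 10·2 + 9·2 = 125
  Diaz: 11·0 + 5·3 + 4·5 + 10·1 + 9·4 = 81
  Ito: 11·4 + 5·5 + 4·1 + 10·0 + 9·5 = 118
  Gupta: 11·2 + 5·0 + 4·4 + 10·4 + 9·3 = 105
  Fong: 11·1 + 5·2 + 4·2 + 10·5 + 9·1 = 88
Jones has the highest total.

Jones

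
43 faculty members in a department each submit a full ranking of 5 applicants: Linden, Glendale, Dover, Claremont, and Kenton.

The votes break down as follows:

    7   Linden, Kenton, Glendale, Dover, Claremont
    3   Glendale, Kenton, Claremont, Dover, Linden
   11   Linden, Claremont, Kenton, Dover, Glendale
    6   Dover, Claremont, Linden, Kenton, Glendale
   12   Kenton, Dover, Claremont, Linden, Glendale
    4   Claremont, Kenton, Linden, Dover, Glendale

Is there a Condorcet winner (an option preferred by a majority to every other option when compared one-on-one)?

Head-to-head results (43 voters total):
Linden vs Glendale: Linden wins 40–3.
Linden vs Dover: Linden wins 22–21.
Linden vs Claremont: Claremont wins 25–18.
Linden vs Kenton: Linden wins 24–19.
Glendale vs Dover: Dover wins 33–10.
Glendale vs Claremont: Claremont wins 33–10.
Glendale vs Kenton: Kenton wins 40–3.
Dover vs Claremont: Dover wins 25–18.
Dover vs Kenton: Kenton wins 37–6.
Claremont vs Kenton: Kenton wins 22–21.
No candidate beats all others: Linden beats Dover beats Claremont beats Linden, a majority cycle.

No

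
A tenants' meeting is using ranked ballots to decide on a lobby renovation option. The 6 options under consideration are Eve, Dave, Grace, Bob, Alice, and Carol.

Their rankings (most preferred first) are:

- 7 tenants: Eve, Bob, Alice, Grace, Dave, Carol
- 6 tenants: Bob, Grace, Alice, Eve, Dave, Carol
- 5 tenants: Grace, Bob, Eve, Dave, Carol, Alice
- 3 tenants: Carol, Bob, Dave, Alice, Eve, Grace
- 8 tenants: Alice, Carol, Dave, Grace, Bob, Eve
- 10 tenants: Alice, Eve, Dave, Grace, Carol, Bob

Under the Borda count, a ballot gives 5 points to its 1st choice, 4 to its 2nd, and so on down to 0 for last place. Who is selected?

Borda scores:
  Eve: 7·5 + 6·2 + 5·3 + 3·1 + 8·0 + 10·4 = 105
  Dave: 7·1 + 6·1 + 5·2 + 3·3 + 8·3 + 10·3 = 86
  Grace: 7·2 + 6·4 + 5·5 + 3·0 + 8·2 + 10·2 = 99
  Bob: 7·4 + 6·5 + 5·4 + 3·4 + 8·1 + 10·0 = 98
  Alice: 7·3 + 6·3 + 5·0 + 3·2 + 8·5 + 10·5 = 135
  Carol: 7·0 + 6·0 + 5·1 + 3·5 + 8·4 + 10·1 = 62
Alice has the highest total.

Alice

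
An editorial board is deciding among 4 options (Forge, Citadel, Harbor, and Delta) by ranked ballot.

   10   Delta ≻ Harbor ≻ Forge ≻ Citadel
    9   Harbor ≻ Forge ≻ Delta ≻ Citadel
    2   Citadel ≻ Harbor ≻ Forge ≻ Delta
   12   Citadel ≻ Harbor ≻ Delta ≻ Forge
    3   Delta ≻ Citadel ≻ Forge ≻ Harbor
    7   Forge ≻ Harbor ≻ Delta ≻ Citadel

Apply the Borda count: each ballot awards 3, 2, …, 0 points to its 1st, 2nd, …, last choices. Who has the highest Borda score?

Borda scores:
  Forge: 10·1 + 9·2 + 2·1 + 12·0 + 3·1 + 7·3 = 54
  Citadel: 10·0 + 9·0 + 2·3 + 12·3 + 3·2 + 7·0 = 48
  Harbor: 10·2 + 9·3 + 2·2 + 12·2 + 3·0 + 7·2 = 89
  Delta: 10·3 + 9·1 + 2·0 + 12·1 + 3·3 + 7·1 = 67
Harbor has the highest total.

Harbor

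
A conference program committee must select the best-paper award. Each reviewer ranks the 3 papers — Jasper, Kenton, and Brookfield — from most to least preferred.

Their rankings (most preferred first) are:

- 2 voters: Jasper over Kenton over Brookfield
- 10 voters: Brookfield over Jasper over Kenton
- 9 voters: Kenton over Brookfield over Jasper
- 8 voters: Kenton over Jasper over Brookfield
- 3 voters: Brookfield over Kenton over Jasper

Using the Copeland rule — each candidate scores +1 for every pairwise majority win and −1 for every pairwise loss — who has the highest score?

Kenton

Pairwise results:
  Jasper vs Kenton: Kenton wins 20–12.
  Jasper vs Brookfield: Brookfield wins 22–10.
  Kenton vs Brookfield: Kenton wins 19–13.
Copeland scores (wins − losses):
  Jasper: 0 − 2 = -2
  Kenton: 2 − 0 = 2
  Brookfield: 1 − 1 = 0
Kenton has the best Copeland score.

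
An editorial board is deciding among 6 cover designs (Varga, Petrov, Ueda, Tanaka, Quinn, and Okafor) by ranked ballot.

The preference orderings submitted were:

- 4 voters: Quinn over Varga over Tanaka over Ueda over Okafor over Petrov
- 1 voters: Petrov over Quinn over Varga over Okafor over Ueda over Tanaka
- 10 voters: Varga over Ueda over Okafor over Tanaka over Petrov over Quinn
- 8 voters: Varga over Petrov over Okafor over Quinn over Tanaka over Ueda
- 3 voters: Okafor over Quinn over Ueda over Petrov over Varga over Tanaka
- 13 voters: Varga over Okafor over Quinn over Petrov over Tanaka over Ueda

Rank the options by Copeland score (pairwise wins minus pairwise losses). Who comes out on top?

Pairwise results:
  Varga vs Petrov: Varga wins 35–4.
  Varga vs Ueda: Varga wins 36–3.
  Varga vs Tanaka: Varga wins 39–0.
  Varga vs Quinn: Varga wins 31–8.
  Varga vs Okafor: Varga wins 36–3.
  Petrov vs Ueda: Petrov wins 22–17.
  Petrov vs Tanaka: Petrov wins 25–14.
  Petrov vs Quinn: Quinn wins 20–19.
  Petrov vs Okafor: Okafor wins 30–9.
  Ueda vs Tanaka: Tanaka wins 25–14.
  Ueda vs Quinn: Quinn wins 29–10.
  Ueda vs Okafor: Okafor wins 25–14.
  Tanaka vs Quinn: Quinn wins 29–10.
  Tanaka vs Okafor: Okafor wins 35–4.
  Quinn vs Okafor: Okafor wins 34–5.
Copeland scores (wins − losses):
  Varga: 5 − 0 = 5
  Petrov: 2 − 3 = -1
  Ueda: 0 − 5 = -5
  Tanaka: 1 − 4 = -3
  Quinn: 3 − 2 = 1
  Okafor: 4 − 1 = 3
Varga has the best Copeland score.

Varga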